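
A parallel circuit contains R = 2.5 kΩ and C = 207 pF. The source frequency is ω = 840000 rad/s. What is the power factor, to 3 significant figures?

0.917

X_C = 1/(ωC) = 5750 Ω
Parallel: admittances add. Y = 1/R + jωC
Y = (0.000400 + j0.000174) S
|Y| = 0.000436 S → |Z| = 1/|Y| = 2290 Ω, ∠Z = −∠Y = -23.5°
cos φ = cos(-23.5°) = 0.917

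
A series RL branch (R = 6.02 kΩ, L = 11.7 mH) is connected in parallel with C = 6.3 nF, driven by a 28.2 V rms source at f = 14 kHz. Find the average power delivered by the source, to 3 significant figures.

ω = 2πf = 87960 rad/s
X_L = ωL = 1030 Ω
X_C = 1/(ωC) = 1800 Ω
Branch 1 (R+jX_L): Z₁ = 6020 + j1030 Ω, |Z₁| = 6110 Ω
Branch 2 (−jX_C): Z₂ = −j1800 Ω
Parallel: Z = Z₁Z₂/(Z₁+Z₂), |Z| = 1820 Ω, ∠Z = -73.0°
I = V/|Z| = 15.5 mA
P = VI cos φ = 28.2 × 0.0155 × cos(-73.0°) = 128 mW

128 mW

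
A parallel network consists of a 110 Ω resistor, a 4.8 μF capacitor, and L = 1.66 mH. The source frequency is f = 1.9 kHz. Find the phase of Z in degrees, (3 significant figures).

ω = 2πf = 11940 rad/s
X_L = ωL = 19.8 Ω
X_C = 1/(ωC) = 17.5 Ω
Parallel: admittances add. Y = 1/R + 1/(jωL) + jωC
Y = (0.00909 + j0.00684) S
|Y| = 0.0114 S → |Z| = 1/|Y| = 87.9 Ω, ∠Z = −∠Y = -37.0°

-37.0°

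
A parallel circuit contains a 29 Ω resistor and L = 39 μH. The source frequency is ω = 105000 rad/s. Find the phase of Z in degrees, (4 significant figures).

X_L = ωL = 4.095 Ω
Parallel: admittances add. Y = 1/R + 1/(jωL)
Y = (0.03448 − j0.2442) S
|Y| = 0.2466 S → |Z| = 1/|Y| = 4.055 Ω, ∠Z = −∠Y = 81.96°

81.96°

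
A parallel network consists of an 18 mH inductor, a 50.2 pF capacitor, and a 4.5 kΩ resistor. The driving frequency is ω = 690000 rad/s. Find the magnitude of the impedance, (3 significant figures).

X_L = ωL = 12400 Ω
X_C = 1/(ωC) = 28900 Ω
Parallel: admittances add. Y = 1/R + 1/(jωL) + jωC
Y = (0.000222 − j4.59e-05) S
|Y| = 0.000227 S → |Z| = 1/|Y| = 4410 Ω, ∠Z = −∠Y = 11.7°

4410 Ω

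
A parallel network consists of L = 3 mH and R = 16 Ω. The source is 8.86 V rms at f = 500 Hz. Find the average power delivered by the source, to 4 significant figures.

ω = 2πf = 3142 rad/s
X_L = ωL = 9.425 Ω
Parallel: admittances add. Y = 1/R + 1/(jωL)
Y = (0.06250 − j0.1061) S
|Y| = 0.1231 S → |Z| = 1/|Y| = 8.121 Ω, ∠Z = −∠Y = 59.50°
I = V/|Z| = 1.091 A
P = VI cos φ = 8.86 × 1.091 × cos(59.50°) = 4.906 W

4.906 W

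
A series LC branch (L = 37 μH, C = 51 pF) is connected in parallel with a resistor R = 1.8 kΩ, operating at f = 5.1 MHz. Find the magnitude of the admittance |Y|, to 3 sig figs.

ω = 2πf = 3.204e+07 rad/s
X_L = ωL = 1190 Ω
X_C = 1/(ωC) = 612 Ω
Branch 1: Z₁ = R = 1800 Ω
Branch 2 (series LC): Z₂ = j(X_L − X_C) = j574 Ω
Parallel: Z = Z₁Z₂/(Z₁+Z₂), |Z| = 547 Ω, ∠Z = 72.3°
|Y| = 1/|Z| = 1.83 mS

1.83 mS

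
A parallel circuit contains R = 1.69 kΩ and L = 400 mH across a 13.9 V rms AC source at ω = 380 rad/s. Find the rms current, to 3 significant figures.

X_L = ωL = 152 Ω
Parallel: admittances add. Y = 1/R + 1/(jωL)
Y = (0.000592 − j0.00658) S
|Y| = 0.00661 S → |Z| = 1/|Y| = 151 Ω, ∠Z = −∠Y = 84.9°
I = V/|Z| = 13.9/151 = 91.8 mA

91.8 mA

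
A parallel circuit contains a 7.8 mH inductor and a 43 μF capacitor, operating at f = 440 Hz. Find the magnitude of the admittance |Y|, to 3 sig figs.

ω = 2πf = 2765 rad/s
X_L = ωL = 21.6 Ω
X_C = 1/(ωC) = 8.41 Ω
Parallel: admittances add. Y = 1/(jωL) + jωC
Y = (0 + j0.0725) S
|Y| = 0.0725 S → |Z| = 1/|Y| = 13.8 Ω, ∠Z = −∠Y = -90.0°

72.5 mS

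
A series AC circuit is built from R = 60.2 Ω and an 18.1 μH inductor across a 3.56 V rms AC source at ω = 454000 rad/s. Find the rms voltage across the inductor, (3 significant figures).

0.481 V

X_L = ωL = 8.22 Ω
Z = 60.2 + j8.22 Ω
|Z| = √(60.2² + 8.22²) = 60.8 Ω
I = V/|Z| = 58.6 mA
V_L = I·|Z_L| = 0.0586 × 8.22 = 0.481 V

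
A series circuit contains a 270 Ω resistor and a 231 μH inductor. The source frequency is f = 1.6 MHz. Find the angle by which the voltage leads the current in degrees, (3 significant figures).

ω = 2πf = 1.005e+07 rad/s
X_L = ωL = 2320 Ω
Z = 270 + j2320 Ω
|Z| = √(270² + 2320²) = 2340 Ω
∠Z = arctan(2320/270) = 83.4°

83.4°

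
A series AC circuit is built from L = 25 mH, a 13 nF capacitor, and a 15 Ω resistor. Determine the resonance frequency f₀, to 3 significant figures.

ω₀ = 1/√(LC) = 1/√(0.025 × 1.3e-08) = 55470 rad/s
f₀ = ω₀/(2π) = 8.83 kHz

8.83 kHz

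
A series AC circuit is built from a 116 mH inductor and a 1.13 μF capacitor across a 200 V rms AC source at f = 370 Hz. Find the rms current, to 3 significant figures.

1.80 A

ω = 2πf = 2325 rad/s
X_L = ωL = 270 Ω
X_C = 1/(ωC) = 381 Ω
Net reactance X = X_L − X_C = -111 Ω
Z = − j111 Ω
|Z| = √(0² + 111²) = 111 Ω
I = V/|Z| = 200/111 = 1.80 A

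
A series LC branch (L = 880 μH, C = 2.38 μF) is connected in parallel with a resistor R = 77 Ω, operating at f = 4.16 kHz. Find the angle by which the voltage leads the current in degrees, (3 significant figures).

84.9°

ω = 2πf = 26140 rad/s
X_L = ωL = 23.0 Ω
X_C = 1/(ωC) = 16.1 Ω
Branch 1: Z₁ = R = 77.0 Ω
Branch 2 (series LC): Z₂ = j(X_L − X_C) = j6.93 Ω
Parallel: Z = Z₁Z₂/(Z₁+Z₂), |Z| = 6.90 Ω, ∠Z = 84.9°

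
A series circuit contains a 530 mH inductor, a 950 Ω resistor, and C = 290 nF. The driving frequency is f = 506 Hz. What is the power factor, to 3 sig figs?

ω = 2πf = 3179 rad/s
X_L = ωL = 1690 Ω
X_C = 1/(ωC) = 1080 Ω
Net reactance X = X_L − X_C = 600 Ω
Z = 950 + j600 Ω
|Z| = √(950² + 600²) = 1120 Ω
∠Z = arctan(600/950) = 32.3°
cos φ = cos(32.3°) = 0.845

0.845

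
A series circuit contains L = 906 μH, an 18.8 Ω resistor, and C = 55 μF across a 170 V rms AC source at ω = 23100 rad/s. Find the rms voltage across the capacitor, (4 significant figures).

4.856 V

X_L = ωL = 20.93 Ω
X_C = 1/(ωC) = 0.7871 Ω
Net reactance X = X_L − X_C = 20.14 Ω
Z = 18.80 + j20.14 Ω
|Z| = √(18.80² + 20.14²) = 27.55 Ω
I = V/|Z| = 6.170 A
V_C = I·|Z_C| = 6.170 × 0.7871 = 4.856 V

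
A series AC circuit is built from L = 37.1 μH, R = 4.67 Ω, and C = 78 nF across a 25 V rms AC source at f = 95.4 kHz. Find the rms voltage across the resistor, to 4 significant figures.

ω = 2πf = 599400 rad/s
X_L = ωL = 22.24 Ω
X_C = 1/(ωC) = 21.39 Ω
Net reactance X = X_L − X_C = 0.8500 Ω
Z = 4.670 + j0.8500 Ω
|Z| = √(4.670² + 0.8500²) = 4.747 Ω
I = V/|Z| = 5.267 A
V_R = I·|Z_R| = 5.267 × 4.670 = 24.60 V

24.60 V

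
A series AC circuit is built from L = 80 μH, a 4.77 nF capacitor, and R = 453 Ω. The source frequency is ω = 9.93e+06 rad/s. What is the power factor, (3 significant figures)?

X_L = ωL = 794 Ω
X_C = 1/(ωC) = 21.1 Ω
Net reactance X = X_L − X_C = 773 Ω
Z = 453 + j773 Ω
|Z| = √(453² + 773²) = 896 Ω
∠Z = arctan(773/453) = 59.6°
cos φ = cos(59.6°) = 0.505

0.505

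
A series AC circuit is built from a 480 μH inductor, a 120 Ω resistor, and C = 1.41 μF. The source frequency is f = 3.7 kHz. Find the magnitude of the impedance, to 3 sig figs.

122 Ω

ω = 2πf = 23250 rad/s
X_L = ωL = 11.2 Ω
X_C = 1/(ωC) = 30.5 Ω
Net reactance X = X_L − X_C = -19.3 Ω
Z = 120 − j19.3 Ω
|Z| = √(120² + 19.3²) = 122 Ω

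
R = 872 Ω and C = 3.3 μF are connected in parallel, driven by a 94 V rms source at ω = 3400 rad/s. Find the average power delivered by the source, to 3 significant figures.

X_C = 1/(ωC) = 89.1 Ω
Parallel: admittances add. Y = 1/R + jωC
Y = (0.00115 + j0.0112) S
|Y| = 0.0113 S → |Z| = 1/|Y| = 88.7 Ω, ∠Z = −∠Y = -84.2°
I = V/|Z| = 1.06 A
P = VI cos φ = 94 × 1.06 × cos(-84.2°) = 10.1 W

10.1 W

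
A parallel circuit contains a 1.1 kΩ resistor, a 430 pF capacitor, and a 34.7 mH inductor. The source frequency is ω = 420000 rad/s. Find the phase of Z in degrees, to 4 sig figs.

X_L = ωL = 14570 Ω
X_C = 1/(ωC) = 5537 Ω
Parallel: admittances add. Y = 1/R + 1/(jωL) + jωC
Y = (0.0009091 + j0.0001120) S
|Y| = 0.0009160 S → |Z| = 1/|Y| = 1092 Ω, ∠Z = −∠Y = -7.022°

-7.022°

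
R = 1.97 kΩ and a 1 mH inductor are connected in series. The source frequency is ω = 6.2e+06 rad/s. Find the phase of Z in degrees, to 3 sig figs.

72.4°

X_L = ωL = 6200 Ω
Z = 1970 + j6200 Ω
|Z| = √(1970² + 6200²) = 6510 Ω
∠Z = arctan(6200/1970) = 72.4°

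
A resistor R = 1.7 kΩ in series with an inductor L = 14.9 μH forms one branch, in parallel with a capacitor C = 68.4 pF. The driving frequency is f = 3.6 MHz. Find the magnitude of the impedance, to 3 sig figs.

ω = 2πf = 2.262e+07 rad/s
X_L = ωL = 337 Ω
X_C = 1/(ωC) = 646 Ω
Branch 1 (R+jX_L): Z₁ = 1700 + j337 Ω, |Z₁| = 1730 Ω
Branch 2 (−jX_C): Z₂ = −j646 Ω
Parallel: Z = Z₁Z₂/(Z₁+Z₂), |Z| = 648 Ω, ∠Z = -68.5°

648 Ω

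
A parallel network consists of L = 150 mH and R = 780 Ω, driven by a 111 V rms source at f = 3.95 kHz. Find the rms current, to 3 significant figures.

145 mA

ω = 2πf = 24820 rad/s
X_L = ωL = 3720 Ω
Parallel: admittances add. Y = 1/R + 1/(jωL)
Y = (0.00128 − j0.000269) S
|Y| = 0.00131 S → |Z| = 1/|Y| = 763 Ω, ∠Z = −∠Y = 11.8°
I = V/|Z| = 111/763 = 145 mA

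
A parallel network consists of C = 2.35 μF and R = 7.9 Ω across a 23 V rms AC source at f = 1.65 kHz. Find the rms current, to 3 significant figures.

ω = 2πf = 10370 rad/s
X_C = 1/(ωC) = 41.0 Ω
Parallel: admittances add. Y = 1/R + jωC
Y = (0.127 + j0.0244) S
|Y| = 0.129 S → |Z| = 1/|Y| = 7.76 Ω, ∠Z = −∠Y = -10.9°
I = V/|Z| = 23/7.76 = 2.96 A

2.96 A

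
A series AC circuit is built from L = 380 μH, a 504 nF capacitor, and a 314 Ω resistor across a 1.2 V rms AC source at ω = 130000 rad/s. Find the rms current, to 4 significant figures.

X_L = ωL = 49.40 Ω
X_C = 1/(ωC) = 15.26 Ω
Net reactance X = X_L − X_C = 34.14 Ω
Z = 314.0 + j34.14 Ω
|Z| = √(314.0² + 34.14²) = 315.9 Ω
I = V/|Z| = 1.2/315.9 = 3.799 mA

3.799 mA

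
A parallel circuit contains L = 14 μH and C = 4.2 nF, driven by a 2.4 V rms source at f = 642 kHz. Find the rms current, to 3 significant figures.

1.84 mA

ω = 2πf = 4.034e+06 rad/s
X_L = ωL = 56.5 Ω
X_C = 1/(ωC) = 59.0 Ω
Parallel: admittances add. Y = 1/(jωL) + jωC
Y = (0 − j0.000766) S
|Y| = 0.000766 S → |Z| = 1/|Y| = 1310 Ω, ∠Z = −∠Y = 90.0°
I = V/|Z| = 2.4/1310 = 1.84 mA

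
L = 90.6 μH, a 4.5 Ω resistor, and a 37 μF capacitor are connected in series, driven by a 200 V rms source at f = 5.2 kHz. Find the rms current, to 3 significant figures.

40.2 A

ω = 2πf = 32670 rad/s
X_L = ωL = 2.96 Ω
X_C = 1/(ωC) = 0.827 Ω
Net reactance X = X_L − X_C = 2.13 Ω
Z = 4.50 + j2.13 Ω
|Z| = √(4.50² + 2.13²) = 4.98 Ω
I = V/|Z| = 200/4.98 = 40.2 A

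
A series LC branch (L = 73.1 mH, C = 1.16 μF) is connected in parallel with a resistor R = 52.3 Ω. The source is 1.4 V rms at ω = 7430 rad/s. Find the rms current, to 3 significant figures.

X_L = ωL = 543 Ω
X_C = 1/(ωC) = 116 Ω
Branch 1: Z₁ = R = 52.3 Ω
Branch 2 (series LC): Z₂ = j(X_L − X_C) = j427 Ω
Parallel: Z = Z₁Z₂/(Z₁+Z₂), |Z| = 51.9 Ω, ∠Z = 6.98°
I = V/|Z| = 1.4/51.9 = 27.0 mA

27.0 mA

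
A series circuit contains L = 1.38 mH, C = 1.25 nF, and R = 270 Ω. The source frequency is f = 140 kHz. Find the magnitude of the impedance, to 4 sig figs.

ω = 2πf = 879600 rad/s
X_L = ωL = 1214 Ω
X_C = 1/(ωC) = 909.5 Ω
Net reactance X = X_L − X_C = 304.5 Ω
Z = 270.0 + j304.5 Ω
|Z| = √(270.0² + 304.5²) = 406.9 Ω

406.9 Ω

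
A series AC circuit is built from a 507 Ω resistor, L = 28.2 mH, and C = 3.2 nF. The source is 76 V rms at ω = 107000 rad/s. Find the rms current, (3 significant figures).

X_L = ωL = 3020 Ω
X_C = 1/(ωC) = 2920 Ω
Net reactance X = X_L − X_C = 96.8 Ω
Z = 507 + j96.8 Ω
|Z| = √(507² + 96.8²) = 516 Ω
I = V/|Z| = 76/516 = 147 mA

147 mA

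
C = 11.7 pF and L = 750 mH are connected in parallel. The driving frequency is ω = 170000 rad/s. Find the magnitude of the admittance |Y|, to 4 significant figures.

5.854 μS

X_L = ωL = 127500 Ω
X_C = 1/(ωC) = 502800 Ω
Parallel: admittances add. Y = 1/(jωL) + jωC
Y = (0 − j5.854e-06) S
|Y| = 5.854e-06 S → |Z| = 1/|Y| = 170800 Ω, ∠Z = −∠Y = 90.00°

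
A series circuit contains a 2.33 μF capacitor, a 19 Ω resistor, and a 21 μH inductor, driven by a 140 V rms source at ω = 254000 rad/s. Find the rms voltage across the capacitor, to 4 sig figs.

12.23 V

X_L = ωL = 5.334 Ω
X_C = 1/(ωC) = 1.690 Ω
Net reactance X = X_L − X_C = 3.644 Ω
Z = 19.00 + j3.644 Ω
|Z| = √(19.00² + 3.644²) = 19.35 Ω
I = V/|Z| = 7.237 A
V_C = I·|Z_C| = 7.237 × 1.690 = 12.23 V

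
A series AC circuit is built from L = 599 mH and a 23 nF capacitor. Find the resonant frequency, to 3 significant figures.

1.36 kHz

ω₀ = 1/√(LC) = 1/√(0.599 × 2.3e-08) = 8520 rad/s
f₀ = ω₀/(2π) = 1.36 kHz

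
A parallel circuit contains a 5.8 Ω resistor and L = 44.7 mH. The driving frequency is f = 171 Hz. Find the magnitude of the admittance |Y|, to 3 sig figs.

ω = 2πf = 1074 rad/s
X_L = ωL = 48.0 Ω
Parallel: admittances add. Y = 1/R + 1/(jωL)
Y = (0.172 − j0.0208) S
|Y| = 0.174 S → |Z| = 1/|Y| = 5.76 Ω, ∠Z = −∠Y = 6.89°

174 mS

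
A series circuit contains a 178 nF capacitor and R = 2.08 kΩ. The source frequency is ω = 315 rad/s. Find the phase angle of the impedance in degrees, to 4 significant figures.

X_C = 1/(ωC) = 17830 Ω
Z = 2080 − j17830 Ω
|Z| = √(2080² + 17830²) = 17960 Ω
∠Z = arctan(-17830/2080) = -83.35°

-83.35°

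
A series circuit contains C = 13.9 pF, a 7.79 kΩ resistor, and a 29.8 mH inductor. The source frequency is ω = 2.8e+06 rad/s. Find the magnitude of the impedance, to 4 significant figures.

X_L = ωL = 83440 Ω
X_C = 1/(ωC) = 25690 Ω
Net reactance X = X_L − X_C = 57750 Ω
Z = 7790 + j57750 Ω
|Z| = √(7790² + 57750²) = 58270 Ω

58270 Ω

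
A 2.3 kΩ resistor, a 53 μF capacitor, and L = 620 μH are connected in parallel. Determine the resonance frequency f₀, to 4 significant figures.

ω₀ = 1/√(LC) = 1/√(0.00062 × 5.3e-05) = 5517 rad/s
f₀ = ω₀/(2π) = 878.0 Hz

878.0 Hz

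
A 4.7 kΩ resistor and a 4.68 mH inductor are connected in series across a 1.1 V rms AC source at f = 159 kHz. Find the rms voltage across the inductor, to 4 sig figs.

0.7758 V

ω = 2πf = 999000 rad/s
X_L = ωL = 4675 Ω
Z = 4700 + j4675 Ω
|Z| = √(4700² + 4675²) = 6629 Ω
I = V/|Z| = 165.9 μA
V_L = I·|Z_L| = 0.0001659 × 4675 = 0.7758 V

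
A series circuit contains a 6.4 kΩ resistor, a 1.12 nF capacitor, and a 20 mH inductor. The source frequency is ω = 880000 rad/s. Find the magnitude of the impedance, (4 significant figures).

17780 Ω

X_L = ωL = 17600 Ω
X_C = 1/(ωC) = 1015 Ω
Net reactance X = X_L − X_C = 16590 Ω
Z = 6400 + j16590 Ω
|Z| = √(6400² + 16590²) = 17780 Ω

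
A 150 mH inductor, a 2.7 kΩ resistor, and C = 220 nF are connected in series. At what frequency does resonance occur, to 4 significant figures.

876.1 Hz

ω₀ = 1/√(LC) = 1/√(0.15 × 2.2e-07) = 5505 rad/s
f₀ = ω₀/(2π) = 876.1 Hz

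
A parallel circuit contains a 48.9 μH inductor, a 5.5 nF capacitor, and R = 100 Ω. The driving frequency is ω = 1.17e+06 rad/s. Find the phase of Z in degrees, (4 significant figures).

47.84°

X_L = ωL = 57.21 Ω
X_C = 1/(ωC) = 155.4 Ω
Parallel: admittances add. Y = 1/R + 1/(jωL) + jωC
Y = (0.01000 − j0.01104) S
|Y| = 0.01490 S → |Z| = 1/|Y| = 67.12 Ω, ∠Z = −∠Y = 47.84°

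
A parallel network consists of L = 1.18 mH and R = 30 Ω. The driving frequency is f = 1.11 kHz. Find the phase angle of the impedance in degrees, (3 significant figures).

ω = 2πf = 6974 rad/s
X_L = ωL = 8.23 Ω
Parallel: admittances add. Y = 1/R + 1/(jωL)
Y = (0.0333 − j0.122) S
|Y| = 0.126 S → |Z| = 1/|Y| = 7.94 Ω, ∠Z = −∠Y = 74.7°

74.7°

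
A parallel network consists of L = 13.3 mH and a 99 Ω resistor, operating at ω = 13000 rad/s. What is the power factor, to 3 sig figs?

0.868

X_L = ωL = 173 Ω
Parallel: admittances add. Y = 1/R + 1/(jωL)
Y = (0.0101 − j0.00578) S
|Y| = 0.0116 S → |Z| = 1/|Y| = 85.9 Ω, ∠Z = −∠Y = 29.8°
cos φ = cos(29.8°) = 0.868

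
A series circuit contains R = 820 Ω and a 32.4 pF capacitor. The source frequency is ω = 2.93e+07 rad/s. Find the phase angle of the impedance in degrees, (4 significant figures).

-52.10°

X_C = 1/(ωC) = 1053 Ω
Z = 820.0 − j1053 Ω
|Z| = √(820.0² + 1053²) = 1335 Ω
∠Z = arctan(-1053/820.0) = -52.10°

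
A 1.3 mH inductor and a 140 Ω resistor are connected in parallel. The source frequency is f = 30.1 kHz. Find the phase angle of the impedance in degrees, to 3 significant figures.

ω = 2πf = 189100 rad/s
X_L = ωL = 246 Ω
Parallel: admittances add. Y = 1/R + 1/(jωL)
Y = (0.00714 − j0.00407) S
|Y| = 0.00822 S → |Z| = 1/|Y| = 122 Ω, ∠Z = −∠Y = 29.7°

29.7°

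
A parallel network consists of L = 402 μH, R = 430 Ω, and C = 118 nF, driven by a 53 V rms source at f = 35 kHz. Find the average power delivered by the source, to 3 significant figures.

ω = 2πf = 219900 rad/s
X_L = ωL = 88.4 Ω
X_C = 1/(ωC) = 38.5 Ω
Parallel: admittances add. Y = 1/R + 1/(jωL) + jωC
Y = (0.00233 + j0.0146) S
|Y| = 0.0148 S → |Z| = 1/|Y| = 67.5 Ω, ∠Z = −∠Y = -81.0°
I = V/|Z| = 786 mA
P = VI cos φ = 53 × 0.786 × cos(-81.0°) = 6.53 W

6.53 W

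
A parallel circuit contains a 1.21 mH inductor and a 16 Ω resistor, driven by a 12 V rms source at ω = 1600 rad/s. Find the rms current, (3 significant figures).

6.24 A

X_L = ωL = 1.94 Ω
Parallel: admittances add. Y = 1/R + 1/(jωL)
Y = (0.0625 − j0.517) S
|Y| = 0.520 S → |Z| = 1/|Y| = 1.92 Ω, ∠Z = −∠Y = 83.1°
I = V/|Z| = 12/1.92 = 6.24 A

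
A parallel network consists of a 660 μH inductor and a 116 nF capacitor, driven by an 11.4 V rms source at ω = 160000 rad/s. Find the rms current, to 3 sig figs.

X_L = ωL = 106 Ω
X_C = 1/(ωC) = 53.9 Ω
Parallel: admittances add. Y = 1/(jωL) + jωC
Y = (0 + j0.00909) S
|Y| = 0.00909 S → |Z| = 1/|Y| = 110 Ω, ∠Z = −∠Y = -90.0°
I = V/|Z| = 11.4/110 = 104 mA

104 mA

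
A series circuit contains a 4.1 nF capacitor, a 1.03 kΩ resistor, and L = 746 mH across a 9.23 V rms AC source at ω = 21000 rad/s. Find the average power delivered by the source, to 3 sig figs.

5.02 mW

X_L = ωL = 15700 Ω
X_C = 1/(ωC) = 11600 Ω
Net reactance X = X_L − X_C = 4050 Ω
Z = 1030 + j4050 Ω
|Z| = √(1030² + 4050²) = 4180 Ω
∠Z = arctan(4050/1030) = 75.7°
I = V/|Z| = 2.21 mA
P = VI cos φ = 9.23 × 0.00221 × cos(75.7°) = 5.02 mW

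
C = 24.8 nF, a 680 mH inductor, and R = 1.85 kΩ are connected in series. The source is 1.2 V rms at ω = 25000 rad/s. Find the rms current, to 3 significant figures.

X_L = ωL = 17000 Ω
X_C = 1/(ωC) = 1610 Ω
Net reactance X = X_L − X_C = 15400 Ω
Z = 1850 + j15400 Ω
|Z| = √(1850² + 15400²) = 15500 Ω
I = V/|Z| = 1.2/15500 = 77.4 μA

77.4 μA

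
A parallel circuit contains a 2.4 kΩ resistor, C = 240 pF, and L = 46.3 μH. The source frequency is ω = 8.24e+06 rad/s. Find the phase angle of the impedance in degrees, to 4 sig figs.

X_L = ωL = 381.5 Ω
X_C = 1/(ωC) = 505.7 Ω
Parallel: admittances add. Y = 1/R + 1/(jωL) + jωC
Y = (0.0004167 − j0.0006435) S
|Y| = 0.0007667 S → |Z| = 1/|Y| = 1304 Ω, ∠Z = −∠Y = 57.08°

57.08°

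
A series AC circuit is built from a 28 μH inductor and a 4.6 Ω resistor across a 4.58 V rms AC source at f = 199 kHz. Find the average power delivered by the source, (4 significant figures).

ω = 2πf = 1.25e+06 rad/s
X_L = ωL = 35.01 Ω
Z = 4.600 + j35.01 Ω
|Z| = √(4.600² + 35.01²) = 35.31 Ω
∠Z = arctan(35.01/4.600) = 82.51°
I = V/|Z| = 129.7 mA
P = VI cos φ = 4.58 × 0.1297 × cos(82.51°) = 77.39 mW

77.39 mW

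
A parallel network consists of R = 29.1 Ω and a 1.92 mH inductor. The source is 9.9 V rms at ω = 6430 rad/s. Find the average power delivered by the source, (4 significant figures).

3.368 W

X_L = ωL = 12.35 Ω
Parallel: admittances add. Y = 1/R + 1/(jωL)
Y = (0.03436 − j0.08100) S
|Y| = 0.08799 S → |Z| = 1/|Y| = 11.37 Ω, ∠Z = −∠Y = 67.01°
I = V/|Z| = 871.1 mA
P = VI cos φ = 9.9 × 0.8711 × cos(67.01°) = 3.368 W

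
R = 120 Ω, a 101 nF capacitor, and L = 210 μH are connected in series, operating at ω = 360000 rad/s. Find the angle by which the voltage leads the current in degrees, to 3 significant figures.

21.8°

X_L = ωL = 75.6 Ω
X_C = 1/(ωC) = 27.5 Ω
Net reactance X = X_L − X_C = 48.1 Ω
Z = 120 + j48.1 Ω
|Z| = √(120² + 48.1²) = 129 Ω
∠Z = arctan(48.1/120) = 21.8°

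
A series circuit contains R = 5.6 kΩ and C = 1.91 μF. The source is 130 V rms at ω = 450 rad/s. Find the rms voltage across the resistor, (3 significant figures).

127 V

X_C = 1/(ωC) = 1160 Ω
Z = 5600 − j1160 Ω
|Z| = √(5600² + 1160²) = 5720 Ω
I = V/|Z| = 22.7 mA
V_R = I·|Z_R| = 0.0227 × 5600 = 127 V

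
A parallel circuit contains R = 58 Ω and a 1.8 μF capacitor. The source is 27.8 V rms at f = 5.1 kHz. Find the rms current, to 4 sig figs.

1.674 A

ω = 2πf = 32040 rad/s
X_C = 1/(ωC) = 17.34 Ω
Parallel: admittances add. Y = 1/R + jωC
Y = (0.01724 + j0.05768) S
|Y| = 0.06020 S → |Z| = 1/|Y| = 16.61 Ω, ∠Z = −∠Y = -73.36°
I = V/|Z| = 27.8/16.61 = 1.674 A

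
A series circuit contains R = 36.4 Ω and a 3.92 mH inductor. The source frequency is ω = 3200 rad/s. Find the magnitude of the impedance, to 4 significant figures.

X_L = ωL = 12.54 Ω
Z = 36.40 + j12.54 Ω
|Z| = √(36.40² + 12.54²) = 38.50 Ω

38.50 Ω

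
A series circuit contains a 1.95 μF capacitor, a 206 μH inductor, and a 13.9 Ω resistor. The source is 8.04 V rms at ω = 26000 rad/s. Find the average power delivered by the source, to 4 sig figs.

2.248 W

X_L = ωL = 5.356 Ω
X_C = 1/(ωC) = 19.72 Ω
Net reactance X = X_L − X_C = -14.37 Ω
Z = 13.90 − j14.37 Ω
|Z| = √(13.90² + 14.37²) = 19.99 Ω
∠Z = arctan(-14.37/13.90) = -45.95°
I = V/|Z| = 402.2 mA
P = VI cos φ = 8.04 × 0.4022 × cos(-45.95°) = 2.248 W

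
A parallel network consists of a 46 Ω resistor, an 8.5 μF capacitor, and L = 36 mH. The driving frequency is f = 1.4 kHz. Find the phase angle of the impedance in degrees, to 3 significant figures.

-73.1°

ω = 2πf = 8796 rad/s
X_L = ωL = 317 Ω
X_C = 1/(ωC) = 13.4 Ω
Parallel: admittances add. Y = 1/R + 1/(jωL) + jωC
Y = (0.0217 + j0.0716) S
|Y| = 0.0748 S → |Z| = 1/|Y| = 13.4 Ω, ∠Z = −∠Y = -73.1°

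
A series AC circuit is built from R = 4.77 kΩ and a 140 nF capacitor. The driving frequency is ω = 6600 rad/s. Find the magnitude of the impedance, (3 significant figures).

4890 Ω

X_C = 1/(ωC) = 1080 Ω
Z = 4770 − j1080 Ω
|Z| = √(4770² + 1080²) = 4890 Ω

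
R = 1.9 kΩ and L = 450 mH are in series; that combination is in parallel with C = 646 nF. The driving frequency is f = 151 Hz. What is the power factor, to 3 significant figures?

0.708

ω = 2πf = 948.8 rad/s
X_L = ωL = 427 Ω
X_C = 1/(ωC) = 1630 Ω
Branch 1 (R+jX_L): Z₁ = 1900 + j427 Ω, |Z₁| = 1950 Ω
Branch 2 (−jX_C): Z₂ = −j1630 Ω
Parallel: Z = Z₁Z₂/(Z₁+Z₂), |Z| = 1410 Ω, ∠Z = -45.0°
cos φ = cos(-45.0°) = 0.708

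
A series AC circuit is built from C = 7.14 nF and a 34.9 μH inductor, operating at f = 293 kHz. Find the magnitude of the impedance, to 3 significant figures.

ω = 2πf = 1.841e+06 rad/s
X_L = ωL = 64.2 Ω
X_C = 1/(ωC) = 76.1 Ω
Net reactance X = X_L − X_C = -11.8 Ω
Z = − j11.8 Ω
|Z| = √(0² + 11.8²) = 11.8 Ω

11.8 Ω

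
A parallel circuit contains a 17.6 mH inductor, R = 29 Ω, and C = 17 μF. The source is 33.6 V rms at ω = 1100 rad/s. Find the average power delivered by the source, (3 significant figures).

X_L = ωL = 19.4 Ω
X_C = 1/(ωC) = 53.5 Ω
Parallel: admittances add. Y = 1/R + 1/(jωL) + jωC
Y = (0.0345 − j0.0330) S
|Y| = 0.0477 S → |Z| = 1/|Y| = 21.0 Ω, ∠Z = −∠Y = 43.7°
I = V/|Z| = 1.60 A
P = VI cos φ = 33.6 × 1.60 × cos(43.7°) = 38.9 W

38.9 W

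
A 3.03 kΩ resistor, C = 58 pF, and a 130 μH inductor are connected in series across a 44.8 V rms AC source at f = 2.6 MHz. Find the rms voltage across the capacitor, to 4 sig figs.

14.72 V

ω = 2πf = 1.634e+07 rad/s
X_L = ωL = 2124 Ω
X_C = 1/(ωC) = 1055 Ω
Net reactance X = X_L − X_C = 1068 Ω
Z = 3030 + j1068 Ω
|Z| = √(3030² + 1068²) = 3213 Ω
I = V/|Z| = 13.94 mA
V_C = I·|Z_C| = 0.01394 × 1055 = 14.72 V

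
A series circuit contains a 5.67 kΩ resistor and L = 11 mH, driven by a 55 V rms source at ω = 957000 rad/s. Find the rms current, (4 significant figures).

4.600 mA

X_L = ωL = 10530 Ω
Z = 5670 + j10530 Ω
|Z| = √(5670² + 10530²) = 11960 Ω
I = V/|Z| = 55/11960 = 4.600 mA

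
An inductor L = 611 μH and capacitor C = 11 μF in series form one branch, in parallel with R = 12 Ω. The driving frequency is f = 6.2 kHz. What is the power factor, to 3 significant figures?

ω = 2πf = 38960 rad/s
X_L = ωL = 23.8 Ω
X_C = 1/(ωC) = 2.33 Ω
Branch 1: Z₁ = R = 12.0 Ω
Branch 2 (series LC): Z₂ = j(X_L − X_C) = j21.5 Ω
Parallel: Z = Z₁Z₂/(Z₁+Z₂), |Z| = 10.5 Ω, ∠Z = 29.2°
cos φ = cos(29.2°) = 0.873

0.873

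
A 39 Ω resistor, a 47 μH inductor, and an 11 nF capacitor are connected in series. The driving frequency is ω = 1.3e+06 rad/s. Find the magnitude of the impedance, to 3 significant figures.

40.0 Ω

X_L = ωL = 61.1 Ω
X_C = 1/(ωC) = 69.9 Ω
Net reactance X = X_L − X_C = -8.83 Ω
Z = 39.0 − j8.83 Ω
|Z| = √(39.0² + 8.83²) = 40.0 Ω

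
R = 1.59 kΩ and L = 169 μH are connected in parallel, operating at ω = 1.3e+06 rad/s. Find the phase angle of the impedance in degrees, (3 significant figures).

82.1°

X_L = ωL = 220 Ω
Parallel: admittances add. Y = 1/R + 1/(jωL)
Y = (0.000629 − j0.00455) S
|Y| = 0.00459 S → |Z| = 1/|Y| = 218 Ω, ∠Z = −∠Y = 82.1°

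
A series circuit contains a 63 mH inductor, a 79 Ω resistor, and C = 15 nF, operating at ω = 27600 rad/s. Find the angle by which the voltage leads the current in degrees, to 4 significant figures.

X_L = ωL = 1739 Ω
X_C = 1/(ωC) = 2415 Ω
Net reactance X = X_L − X_C = -676.7 Ω
Z = 79.00 − j676.7 Ω
|Z| = √(79.00² + 676.7²) = 681.3 Ω
∠Z = arctan(-676.7/79.00) = -83.34°

-83.34°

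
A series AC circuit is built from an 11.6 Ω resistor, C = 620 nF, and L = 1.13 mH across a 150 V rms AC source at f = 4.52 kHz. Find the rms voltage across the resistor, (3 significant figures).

ω = 2πf = 28400 rad/s
X_L = ωL = 32.1 Ω
X_C = 1/(ωC) = 56.8 Ω
Net reactance X = X_L − X_C = -24.7 Ω
Z = 11.6 − j24.7 Ω
|Z| = √(11.6² + 24.7²) = 27.3 Ω
I = V/|Z| = 5.50 A
V_R = I·|Z_R| = 5.50 × 11.6 = 63.8 V

63.8 V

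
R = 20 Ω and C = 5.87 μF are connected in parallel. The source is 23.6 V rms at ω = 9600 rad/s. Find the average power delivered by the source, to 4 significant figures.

X_C = 1/(ωC) = 17.75 Ω
Parallel: admittances add. Y = 1/R + jωC
Y = (0.05000 + j0.05635) S
|Y| = 0.07534 S → |Z| = 1/|Y| = 13.27 Ω, ∠Z = −∠Y = -48.42°
I = V/|Z| = 1.778 A
P = VI cos φ = 23.6 × 1.778 × cos(-48.42°) = 27.85 W

27.85 W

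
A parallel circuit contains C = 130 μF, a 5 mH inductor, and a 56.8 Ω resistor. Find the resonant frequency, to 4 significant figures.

197.4 Hz

ω₀ = 1/√(LC) = 1/√(0.005 × 0.00013) = 1240 rad/s
f₀ = ω₀/(2π) = 197.4 Hz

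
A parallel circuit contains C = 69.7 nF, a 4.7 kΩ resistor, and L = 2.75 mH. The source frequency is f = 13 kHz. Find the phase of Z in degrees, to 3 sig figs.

ω = 2πf = 81680 rad/s
X_L = ωL = 225 Ω
X_C = 1/(ωC) = 176 Ω
Parallel: admittances add. Y = 1/R + 1/(jωL) + jωC
Y = (0.000213 + j0.00124) S
|Y| = 0.00126 S → |Z| = 1/|Y| = 794 Ω, ∠Z = −∠Y = -80.3°

-80.3°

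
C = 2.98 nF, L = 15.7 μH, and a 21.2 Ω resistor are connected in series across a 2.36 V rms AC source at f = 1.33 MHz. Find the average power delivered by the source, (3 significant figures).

ω = 2πf = 8.357e+06 rad/s
X_L = ωL = 131 Ω
X_C = 1/(ωC) = 40.2 Ω
Net reactance X = X_L − X_C = 91.0 Ω
Z = 21.2 + j91.0 Ω
|Z| = √(21.2² + 91.0²) = 93.5 Ω
∠Z = arctan(91.0/21.2) = 76.9°
I = V/|Z| = 25.2 mA
P = VI cos φ = 2.36 × 0.0252 × cos(76.9°) = 13.5 mW

13.5 mW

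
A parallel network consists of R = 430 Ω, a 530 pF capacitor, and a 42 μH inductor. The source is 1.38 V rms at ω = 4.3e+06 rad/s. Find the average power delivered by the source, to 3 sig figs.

4.43 mW

X_L = ωL = 181 Ω
X_C = 1/(ωC) = 439 Ω
Parallel: admittances add. Y = 1/R + 1/(jωL) + jωC
Y = (0.00233 − j0.00326) S
|Y| = 0.00400 S → |Z| = 1/|Y| = 250 Ω, ∠Z = −∠Y = 54.5°
I = V/|Z| = 5.52 mA
P = VI cos φ = 1.38 × 0.00552 × cos(54.5°) = 4.43 mW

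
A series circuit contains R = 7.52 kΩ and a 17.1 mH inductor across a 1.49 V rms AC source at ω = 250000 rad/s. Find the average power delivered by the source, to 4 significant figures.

X_L = ωL = 4275 Ω
Z = 7520 + j4275 Ω
|Z| = √(7520² + 4275²) = 8650 Ω
∠Z = arctan(4275/7520) = 29.62°
I = V/|Z| = 172.3 μA
P = VI cos φ = 1.49 × 0.0001723 × cos(29.62°) = 223.1 μW

223.1 μW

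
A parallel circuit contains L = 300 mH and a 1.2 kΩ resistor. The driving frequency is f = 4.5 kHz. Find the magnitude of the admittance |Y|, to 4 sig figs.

841.6 μS

ω = 2πf = 28270 rad/s
X_L = ωL = 8482 Ω
Parallel: admittances add. Y = 1/R + 1/(jωL)
Y = (0.0008333 − j0.0001179) S
|Y| = 0.0008416 S → |Z| = 1/|Y| = 1188 Ω, ∠Z = −∠Y = 8.052°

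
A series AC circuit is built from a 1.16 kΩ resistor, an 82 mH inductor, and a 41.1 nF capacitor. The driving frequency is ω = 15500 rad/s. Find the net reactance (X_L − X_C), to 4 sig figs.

-298.7 Ω

X_L = ωL = 1271 Ω
X_C = 1/(ωC) = 1570 Ω
X = 1271 − 1570 = -298.7 Ω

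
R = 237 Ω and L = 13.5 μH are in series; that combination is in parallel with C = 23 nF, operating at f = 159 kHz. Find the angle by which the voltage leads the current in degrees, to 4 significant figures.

ω = 2πf = 999000 rad/s
X_L = ωL = 13.49 Ω
X_C = 1/(ωC) = 43.52 Ω
Branch 1 (R+jX_L): Z₁ = 237.0 + j13.49 Ω, |Z₁| = 237.4 Ω
Branch 2 (−jX_C): Z₂ = −j43.52 Ω
Parallel: Z = Z₁Z₂/(Z₁+Z₂), |Z| = 43.25 Ω, ∠Z = -79.52°

-79.52°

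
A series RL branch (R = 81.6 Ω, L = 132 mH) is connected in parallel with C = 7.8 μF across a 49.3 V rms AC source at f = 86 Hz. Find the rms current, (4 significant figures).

ω = 2πf = 540.4 rad/s
X_L = ωL = 71.33 Ω
X_C = 1/(ωC) = 237.3 Ω
Branch 1 (R+jX_L): Z₁ = 81.60 + j71.33 Ω, |Z₁| = 108.4 Ω
Branch 2 (−jX_C): Z₂ = −j237.3 Ω
Parallel: Z = Z₁Z₂/(Z₁+Z₂), |Z| = 139.1 Ω, ∠Z = 14.97°
I = V/|Z| = 49.3/139.1 = 354.5 mA

354.5 mA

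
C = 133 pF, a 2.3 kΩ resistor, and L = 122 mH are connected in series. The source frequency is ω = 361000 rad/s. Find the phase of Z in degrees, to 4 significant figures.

84.34°

X_L = ωL = 44040 Ω
X_C = 1/(ωC) = 20830 Ω
Net reactance X = X_L − X_C = 23210 Ω
Z = 2300 + j23210 Ω
|Z| = √(2300² + 23210²) = 23330 Ω
∠Z = arctan(23210/2300) = 84.34°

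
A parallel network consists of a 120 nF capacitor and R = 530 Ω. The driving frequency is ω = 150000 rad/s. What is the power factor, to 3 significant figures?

X_C = 1/(ωC) = 55.6 Ω
Parallel: admittances add. Y = 1/R + jωC
Y = (0.00189 + j0.0180) S
|Y| = 0.0181 S → |Z| = 1/|Y| = 55.3 Ω, ∠Z = −∠Y = -84.0°
cos φ = cos(-84.0°) = 0.104

0.104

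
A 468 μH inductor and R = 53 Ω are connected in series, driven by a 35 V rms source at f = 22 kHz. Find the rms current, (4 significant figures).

418.5 mA

ω = 2πf = 138200 rad/s
X_L = ωL = 64.69 Ω
Z = 53.00 + j64.69 Ω
|Z| = √(53.00² + 64.69²) = 83.63 Ω
I = V/|Z| = 35/83.63 = 418.5 mA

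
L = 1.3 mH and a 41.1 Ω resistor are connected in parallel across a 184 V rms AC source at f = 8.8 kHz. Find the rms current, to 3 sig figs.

ω = 2πf = 55290 rad/s
X_L = ωL = 71.9 Ω
Parallel: admittances add. Y = 1/R + 1/(jωL)
Y = (0.0243 − j0.0139) S
|Y| = 0.0280 S → |Z| = 1/|Y| = 35.7 Ω, ∠Z = −∠Y = 29.8°
I = V/|Z| = 184/35.7 = 5.16 A

5.16 A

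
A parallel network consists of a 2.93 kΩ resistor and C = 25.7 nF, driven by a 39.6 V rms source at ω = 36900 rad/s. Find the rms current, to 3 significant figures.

X_C = 1/(ωC) = 1050 Ω
Parallel: admittances add. Y = 1/R + jωC
Y = (0.000341 + j0.000948) S
|Y| = 0.00101 S → |Z| = 1/|Y| = 992 Ω, ∠Z = −∠Y = -70.2°
I = V/|Z| = 39.6/992 = 39.9 mA

39.9 mA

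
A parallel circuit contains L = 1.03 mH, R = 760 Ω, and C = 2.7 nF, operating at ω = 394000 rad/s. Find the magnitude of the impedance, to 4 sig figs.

X_L = ωL = 405.8 Ω
X_C = 1/(ωC) = 940.0 Ω
Parallel: admittances add. Y = 1/R + 1/(jωL) + jωC
Y = (0.001316 − j0.001400) S
|Y| = 0.001922 S → |Z| = 1/|Y| = 520.4 Ω, ∠Z = −∠Y = 46.78°

520.4 Ω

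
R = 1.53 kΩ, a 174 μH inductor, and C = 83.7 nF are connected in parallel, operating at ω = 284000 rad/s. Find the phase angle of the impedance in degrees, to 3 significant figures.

-79.5°

X_L = ωL = 49.4 Ω
X_C = 1/(ωC) = 42.1 Ω
Parallel: admittances add. Y = 1/R + 1/(jωL) + jωC
Y = (0.000654 + j0.00353) S
|Y| = 0.00359 S → |Z| = 1/|Y| = 278 Ω, ∠Z = −∠Y = -79.5°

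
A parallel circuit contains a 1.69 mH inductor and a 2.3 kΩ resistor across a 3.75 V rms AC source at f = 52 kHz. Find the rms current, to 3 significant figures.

6.98 mA

ω = 2πf = 326700 rad/s
X_L = ωL = 552 Ω
Parallel: admittances add. Y = 1/R + 1/(jωL)
Y = (0.000435 − j0.00181) S
|Y| = 0.00186 S → |Z| = 1/|Y| = 537 Ω, ∠Z = −∠Y = 76.5°
I = V/|Z| = 3.75/537 = 6.98 mA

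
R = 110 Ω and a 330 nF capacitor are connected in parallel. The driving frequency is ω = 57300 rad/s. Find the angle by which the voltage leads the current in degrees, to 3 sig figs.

X_C = 1/(ωC) = 52.9 Ω
Parallel: admittances add. Y = 1/R + jωC
Y = (0.00909 + j0.0189) S
|Y| = 0.0210 S → |Z| = 1/|Y| = 47.7 Ω, ∠Z = −∠Y = -64.3°

-64.3°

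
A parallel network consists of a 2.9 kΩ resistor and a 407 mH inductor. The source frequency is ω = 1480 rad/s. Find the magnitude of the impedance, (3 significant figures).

590 Ω

X_L = ωL = 602 Ω
Parallel: admittances add. Y = 1/R + 1/(jωL)
Y = (0.000345 − j0.00166) S
|Y| = 0.00170 S → |Z| = 1/|Y| = 590 Ω, ∠Z = −∠Y = 78.3°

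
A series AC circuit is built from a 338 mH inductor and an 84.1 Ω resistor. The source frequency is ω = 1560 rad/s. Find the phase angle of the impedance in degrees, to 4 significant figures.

80.94°

X_L = ωL = 527.3 Ω
Z = 84.10 + j527.3 Ω
|Z| = √(84.10² + 527.3²) = 533.9 Ω
∠Z = arctan(527.3/84.10) = 80.94°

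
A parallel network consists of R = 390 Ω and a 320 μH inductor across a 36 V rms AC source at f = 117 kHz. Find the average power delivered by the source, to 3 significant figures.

3.32 W

ω = 2πf = 735100 rad/s
X_L = ωL = 235 Ω
Parallel: admittances add. Y = 1/R + 1/(jωL)
Y = (0.00256 − j0.00425) S
|Y| = 0.00496 S → |Z| = 1/|Y| = 201 Ω, ∠Z = −∠Y = 58.9°
I = V/|Z| = 179 mA
P = VI cos φ = 36 × 0.179 × cos(58.9°) = 3.32 W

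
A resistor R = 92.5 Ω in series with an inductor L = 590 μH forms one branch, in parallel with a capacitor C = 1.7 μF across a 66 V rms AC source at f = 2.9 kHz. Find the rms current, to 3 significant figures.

ω = 2πf = 18220 rad/s
X_L = ωL = 10.8 Ω
X_C = 1/(ωC) = 32.3 Ω
Branch 1 (R+jX_L): Z₁ = 92.5 + j10.8 Ω, |Z₁| = 93.1 Ω
Branch 2 (−jX_C): Z₂ = −j32.3 Ω
Parallel: Z = Z₁Z₂/(Z₁+Z₂), |Z| = 31.7 Ω, ∠Z = -70.3°
I = V/|Z| = 66/31.7 = 2.09 A

2.09 A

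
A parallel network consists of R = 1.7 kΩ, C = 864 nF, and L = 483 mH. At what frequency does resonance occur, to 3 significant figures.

246 Hz

ω₀ = 1/√(LC) = 1/√(0.483 × 8.64e-07) = 1548 rad/s
f₀ = ω₀/(2π) = 246 Hz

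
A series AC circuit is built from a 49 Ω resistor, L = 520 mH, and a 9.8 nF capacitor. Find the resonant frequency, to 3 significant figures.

ω₀ = 1/√(LC) = 1/√(0.52 × 9.8e-09) = 14010 rad/s
f₀ = ω₀/(2π) = 2.23 kHz

2.23 kHz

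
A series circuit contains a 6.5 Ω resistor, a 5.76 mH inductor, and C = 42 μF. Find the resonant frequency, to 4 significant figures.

ω₀ = 1/√(LC) = 1/√(0.00576 × 4.2e-05) = 2033 rad/s
f₀ = ω₀/(2π) = 323.6 Hz

323.6 Hz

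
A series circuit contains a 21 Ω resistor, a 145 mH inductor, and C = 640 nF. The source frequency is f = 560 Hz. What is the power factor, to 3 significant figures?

0.303

ω = 2πf = 3519 rad/s
X_L = ωL = 510 Ω
X_C = 1/(ωC) = 444 Ω
Net reactance X = X_L − X_C = 66.1 Ω
Z = 21.0 + j66.1 Ω
|Z| = √(21.0² + 66.1²) = 69.4 Ω
∠Z = arctan(66.1/21.0) = 72.4°
cos φ = cos(72.4°) = 0.303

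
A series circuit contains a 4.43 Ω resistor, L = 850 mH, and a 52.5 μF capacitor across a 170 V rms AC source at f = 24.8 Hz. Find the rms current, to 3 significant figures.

ω = 2πf = 155.8 rad/s
X_L = ωL = 132 Ω
X_C = 1/(ωC) = 122 Ω
Net reactance X = X_L − X_C = 10.2 Ω
Z = 4.43 + j10.2 Ω
|Z| = √(4.43² + 10.2²) = 11.1 Ω
I = V/|Z| = 170/11.1 = 15.3 A

15.3 A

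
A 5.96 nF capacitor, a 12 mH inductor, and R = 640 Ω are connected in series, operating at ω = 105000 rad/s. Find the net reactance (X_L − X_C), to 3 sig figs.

-338 Ω

X_L = ωL = 1260 Ω
X_C = 1/(ωC) = 1600 Ω
X = 1260 − 1600 = -338 Ω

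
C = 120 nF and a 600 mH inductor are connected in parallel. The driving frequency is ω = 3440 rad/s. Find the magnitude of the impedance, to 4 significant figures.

X_L = ωL = 2064 Ω
X_C = 1/(ωC) = 2422 Ω
Parallel: admittances add. Y = 1/(jωL) + jωC
Y = (0 − j7.17e-05) S
|Y| = 7.17e-05 S → |Z| = 1/|Y| = 13950 Ω, ∠Z = −∠Y = 90.00°

13950 Ω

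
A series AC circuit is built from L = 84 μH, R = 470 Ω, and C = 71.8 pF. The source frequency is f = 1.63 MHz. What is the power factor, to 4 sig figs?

ω = 2πf = 1.024e+07 rad/s
X_L = ωL = 860.3 Ω
X_C = 1/(ωC) = 1360 Ω
Net reactance X = X_L − X_C = -499.6 Ω
Z = 470.0 − j499.6 Ω
|Z| = √(470.0² + 499.6²) = 685.9 Ω
∠Z = arctan(-499.6/470.0) = -46.75°
cos φ = cos(-46.75°) = 0.6852

0.6852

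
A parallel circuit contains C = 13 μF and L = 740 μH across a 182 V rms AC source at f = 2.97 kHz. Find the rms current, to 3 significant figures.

ω = 2πf = 18660 rad/s
X_L = ωL = 13.8 Ω
X_C = 1/(ωC) = 4.12 Ω
Parallel: admittances add. Y = 1/(jωL) + jωC
Y = (0 + j0.170) S
|Y| = 0.170 S → |Z| = 1/|Y| = 5.88 Ω, ∠Z = −∠Y = -90.0°
I = V/|Z| = 182/5.88 = 31.0 A

31.0 A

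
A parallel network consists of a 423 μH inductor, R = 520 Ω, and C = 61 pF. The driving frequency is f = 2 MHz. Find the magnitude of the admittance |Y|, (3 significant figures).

2.01 mS

ω = 2πf = 1.257e+07 rad/s
X_L = ωL = 5320 Ω
X_C = 1/(ωC) = 1300 Ω
Parallel: admittances add. Y = 1/R + 1/(jωL) + jωC
Y = (0.00192 + j0.000578) S
|Y| = 0.00201 S → |Z| = 1/|Y| = 498 Ω, ∠Z = −∠Y = -16.7°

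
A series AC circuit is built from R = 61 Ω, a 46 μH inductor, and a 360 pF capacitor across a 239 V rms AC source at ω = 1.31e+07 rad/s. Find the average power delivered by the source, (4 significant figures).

22.30 W

X_L = ωL = 602.6 Ω
X_C = 1/(ωC) = 212.0 Ω
Net reactance X = X_L − X_C = 390.6 Ω
Z = 61.00 + j390.6 Ω
|Z| = √(61.00² + 390.6²) = 395.3 Ω
∠Z = arctan(390.6/61.00) = 81.12°
I = V/|Z| = 604.6 mA
P = VI cos φ = 239 × 0.6046 × cos(81.12°) = 22.30 W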